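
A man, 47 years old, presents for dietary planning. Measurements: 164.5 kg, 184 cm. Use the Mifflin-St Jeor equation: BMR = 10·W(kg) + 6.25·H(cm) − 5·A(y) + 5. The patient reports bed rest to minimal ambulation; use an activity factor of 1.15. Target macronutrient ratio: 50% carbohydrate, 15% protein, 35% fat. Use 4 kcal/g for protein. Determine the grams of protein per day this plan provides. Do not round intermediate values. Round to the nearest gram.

111 g/day

Mifflin-St Jeor (male): BMR = 10(164.5) + 6.25(184) − 5(47) + 5 = 1645 + 1150 − 235 + 5 = 2565 kcal/day.
TEE = 2565 × 1.15 = 2949.75 kcal/day.
Protein energy = 15% × 2949.75 = 442.4625 kcal.
Protein = 442.4625 ÷ 4 kcal/g = 110.6156 g.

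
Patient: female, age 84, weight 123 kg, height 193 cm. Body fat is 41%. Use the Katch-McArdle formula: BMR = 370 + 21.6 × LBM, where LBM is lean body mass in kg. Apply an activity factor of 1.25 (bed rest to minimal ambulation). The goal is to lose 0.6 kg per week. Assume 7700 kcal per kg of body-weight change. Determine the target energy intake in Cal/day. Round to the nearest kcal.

1762 Cal/day

LBM = 123 × (1 − 0.41) = 72.57 kg. Katch-McArdle: BMR = 370 + 21.6 × 72.57 = 1937.512 kcal/day.
TEE = 1937.512 × 1.25 = 2421.89 kcal/day.
Required daily deficit = 0.6 × 7700 ÷ 7 = 660 kcal/day.
Target intake = 2421.89 − 660 = 1761.89 kcal/day.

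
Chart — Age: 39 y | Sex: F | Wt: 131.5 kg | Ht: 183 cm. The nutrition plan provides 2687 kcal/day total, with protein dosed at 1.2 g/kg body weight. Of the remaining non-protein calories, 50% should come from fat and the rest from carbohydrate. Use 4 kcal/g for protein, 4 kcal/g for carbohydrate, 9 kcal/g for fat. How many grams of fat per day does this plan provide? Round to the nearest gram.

Protein = 1.2 × 131.5 = 157.8 g → 157.8 × 4 = 631.2 kcal.
Non-protein calories = 2687 − 631.2 = 2055.8 kcal.
Fat: 50% × 2055.8 = 1027.9 kcal; carbohydrate: 1027.9 kcal.
Fat: 1027.9 kcal ÷ 9 kcal/g = 114.2111 g.

114 g/day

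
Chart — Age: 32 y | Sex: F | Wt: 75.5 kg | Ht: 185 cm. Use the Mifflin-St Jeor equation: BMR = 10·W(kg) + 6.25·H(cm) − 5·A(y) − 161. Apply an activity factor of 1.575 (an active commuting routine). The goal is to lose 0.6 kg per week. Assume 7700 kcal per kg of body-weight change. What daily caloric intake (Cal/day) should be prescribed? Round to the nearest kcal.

1845 Cal/day

Mifflin-St Jeor (female): BMR = 10(75.5) + 6.25(185) − 5(32) − 161 = 755 + 1156.25 − 160 − 161 = 1590.25 kcal/day.
TEE = 1590.25 × 1.575 = 2504.6438 kcal/day.
Required daily deficit = 0.6 × 7700 ÷ 7 = 660 kcal/day.
Target intake = 2504.6438 − 660 = 1844.6438 kcal/day.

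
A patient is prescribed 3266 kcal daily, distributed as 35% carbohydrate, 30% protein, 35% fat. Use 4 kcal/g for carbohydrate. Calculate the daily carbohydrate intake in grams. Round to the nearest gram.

Carbohydrate energy = 35% × 3266 = 1143.1 kcal.
At 4 kcal/g: 1143.1 ÷ 4 = 285.775 g.

286 g/day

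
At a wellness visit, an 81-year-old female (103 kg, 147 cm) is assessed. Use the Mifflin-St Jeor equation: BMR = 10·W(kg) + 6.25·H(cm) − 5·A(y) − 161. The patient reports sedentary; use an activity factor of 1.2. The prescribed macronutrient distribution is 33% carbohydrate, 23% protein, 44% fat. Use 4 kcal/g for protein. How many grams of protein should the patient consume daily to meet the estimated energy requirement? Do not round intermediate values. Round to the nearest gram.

Mifflin-St Jeor (female): BMR = 10(103) + 6.25(147) − 5(81) − 161 = 1030 + 918.75 − 405 − 161 = 1382.75 kcal/day.
TEE = 1382.75 × 1.2 = 1659.3 kcal/day.
Protein energy = 23% × 1659.3 = 381.639 kcal.
Protein = 381.639 ÷ 4 kcal/g = 95.4098 g.

95 g/day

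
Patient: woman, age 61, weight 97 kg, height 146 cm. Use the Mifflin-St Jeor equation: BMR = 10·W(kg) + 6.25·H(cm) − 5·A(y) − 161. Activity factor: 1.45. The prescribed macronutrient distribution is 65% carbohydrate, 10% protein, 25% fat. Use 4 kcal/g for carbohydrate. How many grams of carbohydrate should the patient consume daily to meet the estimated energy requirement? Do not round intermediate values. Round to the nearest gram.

Mifflin-St Jeor (female): BMR = 10(97) + 6.25(146) − 5(61) − 161 = 970 + 912.5 − 305 − 161 = 1416.5 kcal/day.
TEE = 1416.5 × 1.45 = 2053.925 kcal/day.
Carbohydrate energy = 65% × 2053.925 = 1335.0513 kcal.
Carbohydrate = 1335.0513 ÷ 4 kcal/g = 333.7628 g.

334 g/day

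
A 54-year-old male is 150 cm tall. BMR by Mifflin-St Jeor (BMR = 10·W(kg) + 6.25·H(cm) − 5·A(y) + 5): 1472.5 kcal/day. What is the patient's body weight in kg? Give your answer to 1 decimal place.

1472.5 = 10·W + 6.25(150) − 5(54) + 5
10·W = 1472.5 − 672.5 = 800, so W = 80 kg.

80.0 kg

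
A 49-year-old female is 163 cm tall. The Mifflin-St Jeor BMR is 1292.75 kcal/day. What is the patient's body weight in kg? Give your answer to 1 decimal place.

68.0 kg

1292.75 = 10·W + 6.25(163) − 5(49) − 161
10·W = 1292.75 − 612.75 = 680, so W = 68 kg.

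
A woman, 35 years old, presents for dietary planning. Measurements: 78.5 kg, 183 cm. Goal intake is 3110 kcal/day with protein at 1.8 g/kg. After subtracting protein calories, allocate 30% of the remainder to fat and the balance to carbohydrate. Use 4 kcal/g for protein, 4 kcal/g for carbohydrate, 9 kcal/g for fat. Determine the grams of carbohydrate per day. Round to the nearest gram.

Protein = 1.8 × 78.5 = 141.3 g → 141.3 × 4 = 565.2 kcal.
Non-protein calories = 3110 − 565.2 = 2544.8 kcal.
Fat: 30% × 2544.8 = 763.44 kcal; carbohydrate: 1781.36 kcal.
Carbohydrate: 1781.36 kcal ÷ 4 kcal/g = 445.34 g.

445 g/day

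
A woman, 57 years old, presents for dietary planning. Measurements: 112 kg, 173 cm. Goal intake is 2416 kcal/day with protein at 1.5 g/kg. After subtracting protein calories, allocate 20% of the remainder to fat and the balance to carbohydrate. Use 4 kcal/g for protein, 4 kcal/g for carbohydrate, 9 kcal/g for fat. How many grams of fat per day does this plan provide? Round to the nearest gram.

39 g/day

Protein = 1.5 × 112 = 168 g → 168 × 4 = 672 kcal.
Non-protein calories = 2416 − 672 = 1744 kcal.
Fat: 20% × 1744 = 348.8 kcal; carbohydrate: 1395.2 kcal.
Fat: 348.8 kcal ÷ 9 kcal/g = 38.7556 g.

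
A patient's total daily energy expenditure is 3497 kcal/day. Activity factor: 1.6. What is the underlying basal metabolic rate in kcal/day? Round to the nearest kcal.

BMR = TEE ÷ activity factor = 3497 ÷ 1.6 = 2185.625 kcal/day.

2186 kcal/day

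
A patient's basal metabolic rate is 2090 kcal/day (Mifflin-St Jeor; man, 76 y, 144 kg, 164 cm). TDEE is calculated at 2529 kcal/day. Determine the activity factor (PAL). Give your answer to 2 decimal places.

1.21

Activity factor = TEE ÷ BMR = 2529 ÷ 2090 = 1.21.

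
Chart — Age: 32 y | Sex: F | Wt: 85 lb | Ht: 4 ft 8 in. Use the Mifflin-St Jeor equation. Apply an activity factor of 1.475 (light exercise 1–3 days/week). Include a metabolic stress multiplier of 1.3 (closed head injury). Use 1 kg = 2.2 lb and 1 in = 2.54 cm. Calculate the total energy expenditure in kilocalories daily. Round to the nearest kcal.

Convert to metric: weight = 85 ÷ 2.2 = 38.6364 kg; height = (4×12 + 8) × 2.54 = 56 × 2.54 = 142.24 cm.
Mifflin-St Jeor (female): BMR = 10(38.6364) + 6.25(142.24) − 5(32) − 161 = 386.3636 + 889 − 160 − 161 = 954.3636 kcal/day.
TEE = BMR × activity factor = 954.3636 × 1.475 = 1407.6864 kcal/day.
Apply stress factor: 1407.6864 × 1.3 = 1829.9923 kcal/day.

1830 kilocalories daily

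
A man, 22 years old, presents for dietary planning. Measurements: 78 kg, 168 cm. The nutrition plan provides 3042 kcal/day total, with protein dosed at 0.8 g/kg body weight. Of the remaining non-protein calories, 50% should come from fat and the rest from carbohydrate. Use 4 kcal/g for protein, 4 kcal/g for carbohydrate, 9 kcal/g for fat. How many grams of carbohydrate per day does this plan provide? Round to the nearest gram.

349 g/day

Protein = 0.8 × 78 = 62.4 g → 62.4 × 4 = 249.6 kcal.
Non-protein calories = 3042 − 249.6 = 2792.4 kcal.
Fat: 50% × 2792.4 = 1396.2 kcal; carbohydrate: 1396.2 kcal.
Carbohydrate: 1396.2 kcal ÷ 4 kcal/g = 349.05 g.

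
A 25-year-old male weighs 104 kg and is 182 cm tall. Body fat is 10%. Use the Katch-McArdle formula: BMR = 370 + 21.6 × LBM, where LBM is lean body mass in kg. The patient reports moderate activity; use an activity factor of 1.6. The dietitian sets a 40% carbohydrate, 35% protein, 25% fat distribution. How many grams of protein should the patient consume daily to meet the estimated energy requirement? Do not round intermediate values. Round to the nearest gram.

335 g/day

LBM = 104 × (1 − 0.1) = 93.6 kg. Katch-McArdle: BMR = 370 + 21.6 × 93.6 = 2391.76 kcal/day.
TEE = 2391.76 × 1.6 = 3826.816 kcal/day.
Protein energy = 35% × 3826.816 = 1339.3856 kcal.
Protein = 1339.3856 ÷ 4 kcal/g = 334.8464 g.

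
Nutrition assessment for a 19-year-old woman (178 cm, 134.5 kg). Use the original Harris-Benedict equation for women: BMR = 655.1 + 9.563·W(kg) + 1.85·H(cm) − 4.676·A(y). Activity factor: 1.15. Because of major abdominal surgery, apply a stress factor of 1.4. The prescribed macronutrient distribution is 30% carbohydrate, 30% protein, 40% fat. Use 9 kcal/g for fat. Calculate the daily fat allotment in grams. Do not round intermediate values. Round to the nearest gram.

156 g/day

Harris-Benedict: BMR = 655.1 + 9.563(134.5) + 1.85(178) − 4.676(19) = 2181.7795 kcal/day.
TEE = 2181.7795 × 1.15 = 2509.0464 kcal/day.
With stress factor 1.4: 2509.0464 × 1.4 = 3512.665 kcal/day.
Fat energy = 40% × 3512.665 = 1405.066 kcal.
Fat = 1405.066 ÷ 9 kcal/g = 156.1184 g.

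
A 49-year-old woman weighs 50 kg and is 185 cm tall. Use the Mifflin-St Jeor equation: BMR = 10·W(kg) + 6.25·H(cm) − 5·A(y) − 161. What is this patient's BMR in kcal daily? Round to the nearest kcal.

Mifflin-St Jeor (female): BMR = 10(50) + 6.25(185) − 5(49) − 161 = 500 + 1156.25 − 245 − 161 = 1250.25 kcal/day.

1250 kcal daily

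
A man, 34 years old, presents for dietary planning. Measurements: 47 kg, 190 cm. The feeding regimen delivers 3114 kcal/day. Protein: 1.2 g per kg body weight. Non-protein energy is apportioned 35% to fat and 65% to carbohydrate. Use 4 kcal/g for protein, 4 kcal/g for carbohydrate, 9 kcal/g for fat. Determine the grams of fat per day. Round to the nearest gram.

Protein = 1.2 × 47 = 56.4 g → 56.4 × 4 = 225.6 kcal.
Non-protein calories = 3114 − 225.6 = 2888.4 kcal.
Fat: 35% × 2888.4 = 1010.94 kcal; carbohydrate: 1877.46 kcal.
Fat: 1010.94 kcal ÷ 9 kcal/g = 112.3267 g.

112 g/day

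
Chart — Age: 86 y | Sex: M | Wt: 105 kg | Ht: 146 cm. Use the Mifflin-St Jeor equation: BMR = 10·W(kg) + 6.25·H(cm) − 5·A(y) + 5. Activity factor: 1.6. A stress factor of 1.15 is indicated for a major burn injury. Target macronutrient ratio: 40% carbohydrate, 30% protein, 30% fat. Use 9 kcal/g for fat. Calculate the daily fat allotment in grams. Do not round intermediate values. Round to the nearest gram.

94 g/day

Mifflin-St Jeor (male): BMR = 10(105) + 6.25(146) − 5(86) + 5 = 1050 + 912.5 − 430 + 5 = 1537.5 kcal/day.
TEE = 1537.5 × 1.6 = 2460 kcal/day.
With stress factor 1.15: 2460 × 1.15 = 2829 kcal/day.
Fat energy = 30% × 2829 = 848.7 kcal.
Fat = 848.7 ÷ 9 kcal/g = 94.3 g.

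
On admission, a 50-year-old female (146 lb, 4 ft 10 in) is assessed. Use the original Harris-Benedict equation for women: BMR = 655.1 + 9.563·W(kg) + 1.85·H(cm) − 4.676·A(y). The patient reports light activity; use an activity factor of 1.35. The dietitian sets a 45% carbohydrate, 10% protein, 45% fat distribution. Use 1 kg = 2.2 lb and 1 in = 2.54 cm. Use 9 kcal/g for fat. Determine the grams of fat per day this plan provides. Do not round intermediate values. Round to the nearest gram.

90 g/day

Convert to metric: weight = 146 ÷ 2.2 = 66.3636 kg; height = (4×12 + 10) × 2.54 = 58 × 2.54 = 147.32 cm.
Harris-Benedict: BMR = 655.1 + 9.563(66.3636) + 1.85(147.32) − 4.676(50) = 1328.4775 kcal/day.
TEE = 1328.4775 × 1.35 = 1793.4446 kcal/day.
Fat energy = 45% × 1793.4446 = 807.0501 kcal.
Fat = 807.0501 ÷ 9 kcal/g = 89.6722 g.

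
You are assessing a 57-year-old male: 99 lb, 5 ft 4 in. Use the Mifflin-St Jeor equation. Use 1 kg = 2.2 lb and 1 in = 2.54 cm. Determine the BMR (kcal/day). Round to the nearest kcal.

Convert to metric: weight = 99 ÷ 2.2 = 45 kg; height = (5×12 + 4) × 2.54 = 64 × 2.54 = 162.56 cm.
Mifflin-St Jeor (male): BMR = 10(45) + 6.25(162.56) − 5(57) + 5 = 450 + 1016 − 285 + 5 = 1186 kcal/day.

1186 kcal/day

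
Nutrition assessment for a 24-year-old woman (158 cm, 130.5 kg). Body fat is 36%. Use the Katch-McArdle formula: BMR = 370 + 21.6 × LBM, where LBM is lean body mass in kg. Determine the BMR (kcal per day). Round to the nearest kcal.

LBM = 130.5 × (1 − 0.36) = 83.52 kg. Katch-McArdle: BMR = 370 + 21.6 × 83.52 = 2174.032 kcal/day.

2174 kcal per day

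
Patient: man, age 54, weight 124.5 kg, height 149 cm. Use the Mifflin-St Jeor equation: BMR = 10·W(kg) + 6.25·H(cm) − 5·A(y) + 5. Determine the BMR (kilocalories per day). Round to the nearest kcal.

Mifflin-St Jeor (male): BMR = 10(124.5) + 6.25(149) − 5(54) + 5 = 1245 + 931.25 − 270 + 5 = 1911.25 kcal/day.

1911 kilocalories per day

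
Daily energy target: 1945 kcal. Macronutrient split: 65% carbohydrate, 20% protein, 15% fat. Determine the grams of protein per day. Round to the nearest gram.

97 g/day

Protein energy = 20% × 1945 = 389 kcal.
At 4 kcal/g: 389 ÷ 4 = 97.25 g.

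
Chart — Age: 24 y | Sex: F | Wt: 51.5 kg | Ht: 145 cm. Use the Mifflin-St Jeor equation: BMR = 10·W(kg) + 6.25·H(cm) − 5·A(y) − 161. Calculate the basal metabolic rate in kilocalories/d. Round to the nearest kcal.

Mifflin-St Jeor (female): BMR = 10(51.5) + 6.25(145) − 5(24) − 161 = 515 + 906.25 − 120 − 161 = 1140.25 kcal/day.

1140 kilocalories/d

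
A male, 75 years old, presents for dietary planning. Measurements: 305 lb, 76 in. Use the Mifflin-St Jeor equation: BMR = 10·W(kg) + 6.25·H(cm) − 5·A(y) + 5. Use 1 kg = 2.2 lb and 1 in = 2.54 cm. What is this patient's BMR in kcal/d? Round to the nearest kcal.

Convert to metric: weight = 305 ÷ 2.2 = 138.6364 kg; height = 76 × 2.54 = 193.04 cm.
Mifflin-St Jeor (male): BMR = 10(138.6364) + 6.25(193.04) − 5(75) + 5 = 1386.3636 + 1206.5 − 375 + 5 = 2222.8636 kcal/day.

2223 kcal/d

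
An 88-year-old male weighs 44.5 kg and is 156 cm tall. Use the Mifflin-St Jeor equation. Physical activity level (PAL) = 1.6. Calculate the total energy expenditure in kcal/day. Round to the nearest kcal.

1576 kcal/day

Mifflin-St Jeor (male): BMR = 10(44.5) + 6.25(156) − 5(88) + 5 = 445 + 975 − 440 + 5 = 985 kcal/day.
TEE = BMR × activity factor = 985 × 1.6 = 1576 kcal/day.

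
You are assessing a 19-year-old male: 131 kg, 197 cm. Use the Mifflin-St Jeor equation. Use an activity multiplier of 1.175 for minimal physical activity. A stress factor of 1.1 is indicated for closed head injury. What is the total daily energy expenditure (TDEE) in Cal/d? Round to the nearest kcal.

Mifflin-St Jeor (male): BMR = 10(131) + 6.25(197) − 5(19) + 5 = 1310 + 1231.25 − 95 + 5 = 2451.25 kcal/day.
TEE = BMR × activity factor = 2451.25 × 1.175 = 2880.2188 kcal/day.
Apply stress factor: 2880.2188 × 1.1 = 3168.2406 kcal/day.

3168 Cal/d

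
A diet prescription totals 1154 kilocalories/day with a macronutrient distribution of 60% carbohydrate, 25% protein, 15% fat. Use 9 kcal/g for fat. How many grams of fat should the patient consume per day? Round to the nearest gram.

Fat energy = 15% × 1154 = 173.1 kcal.
At 9 kcal/g: 173.1 ÷ 9 = 19.2333 g.

19 g/day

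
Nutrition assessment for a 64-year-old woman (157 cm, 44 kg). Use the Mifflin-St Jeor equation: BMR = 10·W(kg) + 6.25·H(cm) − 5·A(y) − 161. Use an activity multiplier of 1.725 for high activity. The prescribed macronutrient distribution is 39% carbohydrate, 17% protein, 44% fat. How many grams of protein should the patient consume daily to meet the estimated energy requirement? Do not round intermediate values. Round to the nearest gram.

Mifflin-St Jeor (female): BMR = 10(44) + 6.25(157) − 5(64) − 161 = 440 + 981.25 − 320 − 161 = 940.25 kcal/day.
TEE = 940.25 × 1.725 = 1621.9313 kcal/day.
Protein energy = 17% × 1621.9313 = 275.7283 kcal.
Protein = 275.7283 ÷ 4 kcal/g = 68.9321 g.

69 g/day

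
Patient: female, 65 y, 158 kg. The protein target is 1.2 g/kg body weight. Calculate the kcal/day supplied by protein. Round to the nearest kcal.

Protein = 1.2 g/kg × 158 kg = 189.6 g/day.
Protein energy = 189.6 g × 4 kcal/g = 758.4 kcal/day.

758 kcal/day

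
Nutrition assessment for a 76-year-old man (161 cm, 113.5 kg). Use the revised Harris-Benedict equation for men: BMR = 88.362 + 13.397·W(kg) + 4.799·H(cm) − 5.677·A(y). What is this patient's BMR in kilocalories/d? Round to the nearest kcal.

Harris-Benedict: BMR = 88.362 + 13.397(113.5) + 4.799(161) − 5.677(76) = 1950.1085 kcal/day.

1950 kilocalories/d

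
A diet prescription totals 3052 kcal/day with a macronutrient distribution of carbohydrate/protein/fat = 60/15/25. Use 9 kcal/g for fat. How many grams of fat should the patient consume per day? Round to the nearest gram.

85 g/day

Fat energy = 25% × 3052 = 763 kcal.
At 9 kcal/g: 763 ÷ 9 = 84.7778 g.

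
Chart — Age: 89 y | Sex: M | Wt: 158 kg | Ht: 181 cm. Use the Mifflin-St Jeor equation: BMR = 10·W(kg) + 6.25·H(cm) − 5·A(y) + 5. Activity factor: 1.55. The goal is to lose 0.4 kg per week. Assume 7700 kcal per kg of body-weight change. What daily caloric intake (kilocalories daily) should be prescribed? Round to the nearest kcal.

3080 kilocalories daily

Mifflin-St Jeor (male): BMR = 10(158) + 6.25(181) − 5(89) + 5 = 1580 + 1131.25 − 445 + 5 = 2271.25 kcal/day.
TEE = 2271.25 × 1.55 = 3520.4375 kcal/day.
Required daily deficit = 0.4 × 7700 ÷ 7 = 440 kcal/day.
Target intake = 3520.4375 − 440 = 3080.4375 kcal/day.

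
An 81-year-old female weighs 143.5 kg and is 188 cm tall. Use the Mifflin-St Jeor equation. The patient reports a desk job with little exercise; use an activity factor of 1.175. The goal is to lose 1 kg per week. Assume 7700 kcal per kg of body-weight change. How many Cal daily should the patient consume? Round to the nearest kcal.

Mifflin-St Jeor (female): BMR = 10(143.5) + 6.25(188) − 5(81) − 161 = 1435 + 1175 − 405 − 161 = 2044 kcal/day.
TEE = 2044 × 1.175 = 2401.7 kcal/day.
Required daily deficit = 1 × 7700 ÷ 7 = 1100 kcal/day.
Target intake = 2401.7 − 1100 = 1301.7 kcal/day.

1302 Cal daily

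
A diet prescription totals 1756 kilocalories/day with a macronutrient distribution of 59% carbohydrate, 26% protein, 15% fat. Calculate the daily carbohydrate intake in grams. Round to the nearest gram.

Carbohydrate energy = 59% × 1756 = 1036.04 kcal.
At 4 kcal/g: 1036.04 ÷ 4 = 259.01 g.

259 g/day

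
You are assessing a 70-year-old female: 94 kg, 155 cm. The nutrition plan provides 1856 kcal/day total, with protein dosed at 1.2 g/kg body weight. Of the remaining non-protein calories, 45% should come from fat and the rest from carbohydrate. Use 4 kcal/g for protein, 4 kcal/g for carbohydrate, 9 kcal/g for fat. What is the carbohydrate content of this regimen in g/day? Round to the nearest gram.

Protein = 1.2 × 94 = 112.8 g → 112.8 × 4 = 451.2 kcal.
Non-protein calories = 1856 − 451.2 = 1404.8 kcal.
Fat: 45% × 1404.8 = 632.16 kcal; carbohydrate: 772.64 kcal.
Carbohydrate: 772.64 kcal ÷ 4 kcal/g = 193.16 g.

193 g/day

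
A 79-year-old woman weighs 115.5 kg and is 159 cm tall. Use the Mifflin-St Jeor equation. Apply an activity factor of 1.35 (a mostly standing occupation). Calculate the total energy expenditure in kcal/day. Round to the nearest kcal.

2150 kcal/day

Mifflin-St Jeor (female): BMR = 10(115.5) + 6.25(159) − 5(79) − 161 = 1155 + 993.75 − 395 − 161 = 1592.75 kcal/day.
TEE = BMR × activity factor = 1592.75 × 1.35 = 2150.2125 kcal/day.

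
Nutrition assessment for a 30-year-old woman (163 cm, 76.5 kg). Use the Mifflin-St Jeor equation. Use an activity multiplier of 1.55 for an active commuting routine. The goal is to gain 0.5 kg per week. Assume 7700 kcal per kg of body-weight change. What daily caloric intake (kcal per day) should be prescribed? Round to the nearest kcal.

Mifflin-St Jeor (female): BMR = 10(76.5) + 6.25(163) − 5(30) − 161 = 765 + 1018.75 − 150 − 161 = 1472.75 kcal/day.
TEE = 1472.75 × 1.55 = 2282.7625 kcal/day.
Required daily surplus = 0.5 × 7700 ÷ 7 = 550 kcal/day.
Target intake = 2282.7625 + 550 = 2832.7625 kcal/day.

2833 kcal per day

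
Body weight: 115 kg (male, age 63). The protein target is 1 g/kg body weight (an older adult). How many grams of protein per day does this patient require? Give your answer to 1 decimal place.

Protein = 1 g/kg × 115 kg = 115 g/day.

115.0 g/day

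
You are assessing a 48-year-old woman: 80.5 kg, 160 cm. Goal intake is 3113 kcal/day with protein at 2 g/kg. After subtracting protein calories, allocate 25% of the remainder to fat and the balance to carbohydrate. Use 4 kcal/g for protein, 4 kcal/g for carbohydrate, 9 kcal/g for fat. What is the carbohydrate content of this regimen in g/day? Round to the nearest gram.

463 g/day

Protein = 2 × 80.5 = 161 g → 161 × 4 = 644 kcal.
Non-protein calories = 3113 − 644 = 2469 kcal.
Fat: 25% × 2469 = 617.25 kcal; carbohydrate: 1851.75 kcal.
Carbohydrate: 1851.75 kcal ÷ 4 kcal/g = 462.9375 g.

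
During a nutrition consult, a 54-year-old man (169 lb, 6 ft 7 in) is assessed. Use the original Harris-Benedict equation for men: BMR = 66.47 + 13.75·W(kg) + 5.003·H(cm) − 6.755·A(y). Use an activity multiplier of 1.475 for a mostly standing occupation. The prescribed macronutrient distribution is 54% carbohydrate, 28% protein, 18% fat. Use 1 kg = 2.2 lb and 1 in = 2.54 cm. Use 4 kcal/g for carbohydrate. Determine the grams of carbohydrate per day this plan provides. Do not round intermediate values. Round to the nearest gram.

351 g/day

Convert to metric: weight = 169 ÷ 2.2 = 76.8182 kg; height = (6×12 + 7) × 2.54 = 79 × 2.54 = 200.66 cm.
Harris-Benedict: BMR = 66.47 + 13.75(76.8182) + 5.003(200.66) − 6.755(54) = 1761.852 kcal/day.
TEE = 1761.852 × 1.475 = 2598.7317 kcal/day.
Carbohydrate energy = 54% × 2598.7317 = 1403.3151 kcal.
Carbohydrate = 1403.3151 ÷ 4 kcal/g = 350.8288 g.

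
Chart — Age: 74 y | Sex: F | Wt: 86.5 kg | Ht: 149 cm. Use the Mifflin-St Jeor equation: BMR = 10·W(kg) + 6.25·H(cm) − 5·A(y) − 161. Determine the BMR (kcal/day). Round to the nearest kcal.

1265 kcal/day

Mifflin-St Jeor (female): BMR = 10(86.5) + 6.25(149) − 5(74) − 161 = 865 + 931.25 − 370 − 161 = 1265.25 kcal/day.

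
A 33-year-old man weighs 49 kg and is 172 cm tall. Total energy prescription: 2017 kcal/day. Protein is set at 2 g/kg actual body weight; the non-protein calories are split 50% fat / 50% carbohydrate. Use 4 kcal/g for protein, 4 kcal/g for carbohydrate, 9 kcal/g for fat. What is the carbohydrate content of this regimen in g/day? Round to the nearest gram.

Protein = 2 × 49 = 98 g → 98 × 4 = 392 kcal.
Non-protein calories = 2017 − 392 = 1625 kcal.
Fat: 50% × 1625 = 812.5 kcal; carbohydrate: 812.5 kcal.
Carbohydrate: 812.5 kcal ÷ 4 kcal/g = 203.125 g.

203 g/day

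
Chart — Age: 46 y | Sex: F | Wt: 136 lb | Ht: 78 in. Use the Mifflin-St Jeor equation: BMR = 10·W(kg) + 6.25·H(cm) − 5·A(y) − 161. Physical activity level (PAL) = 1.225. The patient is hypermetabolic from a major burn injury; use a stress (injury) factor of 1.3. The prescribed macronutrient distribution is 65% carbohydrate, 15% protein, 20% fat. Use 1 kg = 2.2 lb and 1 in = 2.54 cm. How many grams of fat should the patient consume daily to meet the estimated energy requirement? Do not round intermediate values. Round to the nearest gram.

52 g/day

Convert to metric: weight = 136 ÷ 2.2 = 61.8182 kg; height = 78 × 2.54 = 198.12 cm.
Mifflin-St Jeor (female): BMR = 10(61.8182) + 6.25(198.12) − 5(46) − 161 = 618.1818 + 1238.25 − 230 − 161 = 1465.4318 kcal/day.
TEE = 1465.4318 × 1.225 = 1795.154 kcal/day.
With stress factor 1.3: 1795.154 × 1.3 = 2333.7002 kcal/day.
Fat energy = 20% × 2333.7002 = 466.74 kcal.
Fat = 466.74 ÷ 9 kcal/g = 51.86 g.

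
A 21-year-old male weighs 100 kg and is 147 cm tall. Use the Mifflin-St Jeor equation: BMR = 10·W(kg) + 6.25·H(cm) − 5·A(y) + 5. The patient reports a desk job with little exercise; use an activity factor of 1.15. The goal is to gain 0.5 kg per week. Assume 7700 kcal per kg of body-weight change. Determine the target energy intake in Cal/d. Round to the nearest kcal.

2642 Cal/d

Mifflin-St Jeor (male): BMR = 10(100) + 6.25(147) − 5(21) + 5 = 1000 + 918.75 − 105 + 5 = 1818.75 kcal/day.
TEE = 1818.75 × 1.15 = 2091.5625 kcal/day.
Required daily surplus = 0.5 × 7700 ÷ 7 = 550 kcal/day.
Target intake = 2091.5625 + 550 = 2641.5625 kcal/day.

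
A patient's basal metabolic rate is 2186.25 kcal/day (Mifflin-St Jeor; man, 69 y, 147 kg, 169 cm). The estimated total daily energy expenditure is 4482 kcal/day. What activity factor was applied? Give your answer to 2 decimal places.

2.05

Activity factor = TEE ÷ BMR = 4482 ÷ 2186.25 = 2.05.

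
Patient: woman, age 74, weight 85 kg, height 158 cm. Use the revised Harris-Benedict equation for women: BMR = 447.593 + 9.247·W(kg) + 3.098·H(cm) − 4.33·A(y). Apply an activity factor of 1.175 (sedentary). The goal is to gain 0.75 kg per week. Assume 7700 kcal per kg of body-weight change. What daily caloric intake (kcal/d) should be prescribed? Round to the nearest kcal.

Harris-Benedict: BMR = 447.593 + 9.247(85) + 3.098(158) − 4.33(74) = 1402.652 kcal/day.
TEE = 1402.652 × 1.175 = 1648.1161 kcal/day.
Required daily surplus = 0.75 × 7700 ÷ 7 = 825 kcal/day.
Target intake = 1648.1161 + 825 = 2473.1161 kcal/day.

2473 kcal/d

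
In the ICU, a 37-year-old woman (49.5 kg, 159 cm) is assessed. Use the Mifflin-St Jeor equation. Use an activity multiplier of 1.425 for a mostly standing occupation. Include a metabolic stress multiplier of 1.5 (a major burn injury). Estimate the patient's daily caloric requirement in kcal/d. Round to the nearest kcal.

2443 kcal/d

Mifflin-St Jeor (female): BMR = 10(49.5) + 6.25(159) − 5(37) − 161 = 495 + 993.75 − 185 − 161 = 1142.75 kcal/day.
TEE = BMR × activity factor = 1142.75 × 1.425 = 1628.4188 kcal/day.
Apply stress factor: 1628.4188 × 1.5 = 2442.6281 kcal/day.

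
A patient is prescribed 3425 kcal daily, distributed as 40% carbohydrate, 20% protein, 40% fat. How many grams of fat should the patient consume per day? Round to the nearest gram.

152 g/day

Fat energy = 40% × 3425 = 1370 kcal.
At 9 kcal/g: 1370 ÷ 9 = 152.2222 g.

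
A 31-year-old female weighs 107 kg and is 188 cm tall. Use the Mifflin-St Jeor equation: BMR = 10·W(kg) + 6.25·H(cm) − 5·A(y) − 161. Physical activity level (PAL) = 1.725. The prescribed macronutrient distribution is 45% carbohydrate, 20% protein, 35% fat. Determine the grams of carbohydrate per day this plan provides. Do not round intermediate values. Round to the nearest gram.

374 g/day

Mifflin-St Jeor (female): BMR = 10(107) + 6.25(188) − 5(31) − 161 = 1070 + 1175 − 155 − 161 = 1929 kcal/day.
TEE = 1929 × 1.725 = 3327.525 kcal/day.
Carbohydrate energy = 45% × 3327.525 = 1497.3863 kcal.
Carbohydrate = 1497.3863 ÷ 4 kcal/g = 374.3466 g.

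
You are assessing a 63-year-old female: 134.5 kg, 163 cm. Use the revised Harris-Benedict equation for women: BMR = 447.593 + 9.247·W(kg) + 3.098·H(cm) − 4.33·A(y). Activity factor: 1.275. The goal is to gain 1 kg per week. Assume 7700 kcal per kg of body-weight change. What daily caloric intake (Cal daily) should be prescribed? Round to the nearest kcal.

3552 Cal daily

Harris-Benedict: BMR = 447.593 + 9.247(134.5) + 3.098(163) − 4.33(63) = 1923.4985 kcal/day.
TEE = 1923.4985 × 1.275 = 2452.4606 kcal/day.
Required daily surplus = 1 × 7700 ÷ 7 = 1100 kcal/day.
Target intake = 2452.4606 + 1100 = 3552.4606 kcal/day.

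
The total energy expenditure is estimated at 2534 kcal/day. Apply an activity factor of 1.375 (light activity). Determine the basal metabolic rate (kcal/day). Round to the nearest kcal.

BMR = TEE ÷ activity factor = 2534 ÷ 1.375 = 1842.9091 kcal/day.

1843 kcal/day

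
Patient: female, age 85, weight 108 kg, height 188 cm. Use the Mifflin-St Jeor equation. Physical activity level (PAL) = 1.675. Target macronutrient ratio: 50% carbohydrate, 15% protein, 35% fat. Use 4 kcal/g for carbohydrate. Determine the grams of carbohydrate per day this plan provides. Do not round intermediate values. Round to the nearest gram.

349 g/day

Mifflin-St Jeor (female): BMR = 10(108) + 6.25(188) − 5(85) − 161 = 1080 + 1175 − 425 − 161 = 1669 kcal/day.
TEE = 1669 × 1.675 = 2795.575 kcal/day.
Carbohydrate energy = 50% × 2795.575 = 1397.7875 kcal.
Carbohydrate = 1397.7875 ÷ 4 kcal/g = 349.4469 g.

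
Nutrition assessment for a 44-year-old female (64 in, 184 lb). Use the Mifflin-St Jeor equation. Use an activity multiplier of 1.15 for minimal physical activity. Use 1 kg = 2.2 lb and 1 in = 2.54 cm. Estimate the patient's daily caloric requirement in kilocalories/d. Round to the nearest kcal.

Convert to metric: weight = 184 ÷ 2.2 = 83.6364 kg; height = 64 × 2.54 = 162.56 cm.
Mifflin-St Jeor (female): BMR = 10(83.6364) + 6.25(162.56) − 5(44) − 161 = 836.3636 + 1016 − 220 − 161 = 1471.3636 kcal/day.
TEE = BMR × activity factor = 1471.3636 × 1.15 = 1692.0682 kcal/day.

1692 kilocalories/d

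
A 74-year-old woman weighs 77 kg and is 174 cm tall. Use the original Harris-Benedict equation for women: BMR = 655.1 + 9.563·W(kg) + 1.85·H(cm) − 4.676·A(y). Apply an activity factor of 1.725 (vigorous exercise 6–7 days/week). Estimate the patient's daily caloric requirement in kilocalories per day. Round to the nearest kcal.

2359 kilocalories per day

Harris-Benedict: BMR = 655.1 + 9.563(77) + 1.85(174) − 4.676(74) = 1367.327 kcal/day.
TEE = BMR × activity factor = 1367.327 × 1.725 = 2358.6391 kcal/day.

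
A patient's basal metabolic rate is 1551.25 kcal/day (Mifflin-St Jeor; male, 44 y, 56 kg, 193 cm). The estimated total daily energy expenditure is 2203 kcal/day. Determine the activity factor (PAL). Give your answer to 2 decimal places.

1.42

Activity factor = TEE ÷ BMR = 2203 ÷ 1551.25 = 1.42.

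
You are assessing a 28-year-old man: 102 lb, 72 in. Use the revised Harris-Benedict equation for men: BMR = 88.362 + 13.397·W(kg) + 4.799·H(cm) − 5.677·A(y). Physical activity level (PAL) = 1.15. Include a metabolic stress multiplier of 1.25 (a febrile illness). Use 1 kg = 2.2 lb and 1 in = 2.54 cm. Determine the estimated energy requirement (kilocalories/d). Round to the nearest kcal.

Convert to metric: weight = 102 ÷ 2.2 = 46.3636 kg; height = 72 × 2.54 = 182.88 cm.
Harris-Benedict: BMR = 88.362 + 13.397(46.3636) + 4.799(182.88) − 5.677(28) = 1428.1808 kcal/day.
TEE = BMR × activity factor = 1428.1808 × 1.15 = 1642.4079 kcal/day.
Apply stress factor: 1642.4079 × 1.25 = 2053.0098 kcal/day.

2053 kilocalories/d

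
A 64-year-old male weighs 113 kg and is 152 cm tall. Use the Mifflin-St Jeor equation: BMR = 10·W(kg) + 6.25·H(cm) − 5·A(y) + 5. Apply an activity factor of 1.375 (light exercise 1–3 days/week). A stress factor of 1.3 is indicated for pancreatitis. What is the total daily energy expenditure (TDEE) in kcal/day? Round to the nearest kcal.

3155 kcal/day

Mifflin-St Jeor (male): BMR = 10(113) + 6.25(152) − 5(64) + 5 = 1130 + 950 − 320 + 5 = 1765 kcal/day.
TEE = BMR × activity factor = 1765 × 1.375 = 2426.875 kcal/day.
Apply stress factor: 2426.875 × 1.3 = 3154.9375 kcal/day.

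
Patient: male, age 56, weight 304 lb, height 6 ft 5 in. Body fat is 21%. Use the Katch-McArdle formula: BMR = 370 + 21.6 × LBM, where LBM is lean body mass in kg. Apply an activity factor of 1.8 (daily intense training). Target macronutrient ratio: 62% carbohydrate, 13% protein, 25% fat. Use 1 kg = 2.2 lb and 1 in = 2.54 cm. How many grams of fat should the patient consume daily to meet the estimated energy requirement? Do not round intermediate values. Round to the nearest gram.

Convert to metric: weight = 304 ÷ 2.2 = 138.1818 kg; height = (6×12 + 5) × 2.54 = 77 × 2.54 = 195.58 cm.
LBM = 138.1818 × (1 − 0.21) = 109.1636 kg. Katch-McArdle: BMR = 370 + 21.6 × 109.1636 = 2727.9345 kcal/day.
TEE = 2727.9345 × 1.8 = 4910.2822 kcal/day.
Fat energy = 25% × 4910.2822 = 1227.5705 kcal.
Fat = 1227.5705 ÷ 9 kcal/g = 136.3967 g.

136 g/day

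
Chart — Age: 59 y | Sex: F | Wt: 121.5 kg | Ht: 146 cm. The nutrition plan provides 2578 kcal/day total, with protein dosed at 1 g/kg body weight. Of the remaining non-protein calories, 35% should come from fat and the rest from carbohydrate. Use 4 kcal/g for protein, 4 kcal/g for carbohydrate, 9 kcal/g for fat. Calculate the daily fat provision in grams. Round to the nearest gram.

81 g/day

Protein = 1 × 121.5 = 121.5 g → 121.5 × 4 = 486 kcal.
Non-protein calories = 2578 − 486 = 2092 kcal.
Fat: 35% × 2092 = 732.2 kcal; carbohydrate: 1359.8 kcal.
Fat: 732.2 kcal ÷ 9 kcal/g = 81.3556 g.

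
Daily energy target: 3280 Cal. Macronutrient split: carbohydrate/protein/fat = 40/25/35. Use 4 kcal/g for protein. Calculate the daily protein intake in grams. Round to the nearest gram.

Protein energy = 25% × 3280 = 820 kcal.
At 4 kcal/g: 820 ÷ 4 = 205 g.

205 g/day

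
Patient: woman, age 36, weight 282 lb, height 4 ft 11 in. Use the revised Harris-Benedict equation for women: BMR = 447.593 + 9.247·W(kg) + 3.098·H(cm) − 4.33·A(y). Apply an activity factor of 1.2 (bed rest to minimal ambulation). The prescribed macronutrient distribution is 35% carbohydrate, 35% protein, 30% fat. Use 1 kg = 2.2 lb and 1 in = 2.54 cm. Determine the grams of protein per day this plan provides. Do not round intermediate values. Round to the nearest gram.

204 g/day

Convert to metric: weight = 282 ÷ 2.2 = 128.1818 kg; height = (4×12 + 11) × 2.54 = 59 × 2.54 = 149.86 cm.
Harris-Benedict: BMR = 447.593 + 9.247(128.1818) + 3.098(149.86) − 4.33(36) = 1941.2766 kcal/day.
TEE = 1941.2766 × 1.2 = 2329.5319 kcal/day.
Protein energy = 35% × 2329.5319 = 815.3362 kcal.
Protein = 815.3362 ÷ 4 kcal/g = 203.834 g.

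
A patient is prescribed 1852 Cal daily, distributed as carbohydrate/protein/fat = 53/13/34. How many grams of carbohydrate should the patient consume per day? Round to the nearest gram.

Carbohydrate energy = 53% × 1852 = 981.56 kcal.
At 4 kcal/g: 981.56 ÷ 4 = 245.39 g.

245 g/day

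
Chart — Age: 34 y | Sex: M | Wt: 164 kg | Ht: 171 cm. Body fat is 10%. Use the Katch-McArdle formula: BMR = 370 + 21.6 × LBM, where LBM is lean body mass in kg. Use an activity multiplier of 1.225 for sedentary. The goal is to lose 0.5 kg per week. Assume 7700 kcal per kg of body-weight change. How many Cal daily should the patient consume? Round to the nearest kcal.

LBM = 164 × (1 − 0.1) = 147.6 kg. Katch-McArdle: BMR = 370 + 21.6 × 147.6 = 3558.16 kcal/day.
TEE = 3558.16 × 1.225 = 4358.746 kcal/day.
Required daily deficit = 0.5 × 7700 ÷ 7 = 550 kcal/day.
Target intake = 4358.746 − 550 = 3808.746 kcal/day.

3809 Cal daily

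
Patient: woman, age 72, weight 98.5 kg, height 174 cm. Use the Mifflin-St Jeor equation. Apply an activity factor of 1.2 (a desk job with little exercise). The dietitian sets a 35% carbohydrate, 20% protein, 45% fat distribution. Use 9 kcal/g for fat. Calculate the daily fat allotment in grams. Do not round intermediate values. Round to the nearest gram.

93 g/day

Mifflin-St Jeor (female): BMR = 10(98.5) + 6.25(174) − 5(72) − 161 = 985 + 1087.5 − 360 − 161 = 1551.5 kcal/day.
TEE = 1551.5 × 1.2 = 1861.8 kcal/day.
Fat energy = 45% × 1861.8 = 837.81 kcal.
Fat = 837.81 ÷ 9 kcal/g = 93.09 g.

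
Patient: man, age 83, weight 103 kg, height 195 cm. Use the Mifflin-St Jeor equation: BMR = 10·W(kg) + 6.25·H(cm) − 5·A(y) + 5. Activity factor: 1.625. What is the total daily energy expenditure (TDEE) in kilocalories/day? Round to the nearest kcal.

Mifflin-St Jeor (male): BMR = 10(103) + 6.25(195) − 5(83) + 5 = 1030 + 1218.75 − 415 + 5 = 1838.75 kcal/day.
TEE = BMR × activity factor = 1838.75 × 1.625 = 2987.9688 kcal/day.

2988 kilocalories/day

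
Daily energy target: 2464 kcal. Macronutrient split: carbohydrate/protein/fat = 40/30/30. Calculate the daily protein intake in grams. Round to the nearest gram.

185 g/day

Protein energy = 30% × 2464 = 739.2 kcal.
At 4 kcal/g: 739.2 ÷ 4 = 184.8 g.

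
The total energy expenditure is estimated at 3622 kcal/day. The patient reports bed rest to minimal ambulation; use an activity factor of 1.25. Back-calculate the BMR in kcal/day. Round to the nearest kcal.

2898 kcal/day

BMR = TEE ÷ activity factor = 3622 ÷ 1.25 = 2897.6 kcal/day.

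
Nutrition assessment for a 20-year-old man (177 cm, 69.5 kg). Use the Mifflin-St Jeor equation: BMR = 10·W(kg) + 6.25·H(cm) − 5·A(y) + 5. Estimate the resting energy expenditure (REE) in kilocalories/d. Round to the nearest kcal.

Mifflin-St Jeor (male): BMR = 10(69.5) + 6.25(177) − 5(20) + 5 = 695 + 1106.25 − 100 + 5 = 1706.25 kcal/day.

1706 kilocalories/d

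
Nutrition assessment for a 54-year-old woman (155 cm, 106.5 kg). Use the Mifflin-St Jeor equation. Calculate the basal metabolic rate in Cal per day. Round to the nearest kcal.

Mifflin-St Jeor (female): BMR = 10(106.5) + 6.25(155) − 5(54) − 161 = 1065 + 968.75 − 270 − 161 = 1602.75 kcal/day.

1603 Cal per day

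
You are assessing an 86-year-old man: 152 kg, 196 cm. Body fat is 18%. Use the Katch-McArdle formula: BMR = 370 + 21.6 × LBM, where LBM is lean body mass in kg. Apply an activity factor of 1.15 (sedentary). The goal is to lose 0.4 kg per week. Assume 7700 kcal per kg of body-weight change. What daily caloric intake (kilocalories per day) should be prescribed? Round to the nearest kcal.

LBM = 152 × (1 − 0.18) = 124.64 kg. Katch-McArdle: BMR = 370 + 21.6 × 124.64 = 3062.224 kcal/day.
TEE = 3062.224 × 1.15 = 3521.5576 kcal/day.
Required daily deficit = 0.4 × 7700 ÷ 7 = 440 kcal/day.
Target intake = 3521.5576 − 440 = 3081.5576 kcal/day.

3082 kilocalories per day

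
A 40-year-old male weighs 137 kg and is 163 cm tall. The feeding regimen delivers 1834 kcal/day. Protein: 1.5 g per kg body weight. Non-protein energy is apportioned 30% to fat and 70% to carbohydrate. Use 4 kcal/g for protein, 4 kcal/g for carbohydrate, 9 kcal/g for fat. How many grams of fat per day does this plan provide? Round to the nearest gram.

Protein = 1.5 × 137 = 205.5 g → 205.5 × 4 = 822 kcal.
Non-protein calories = 1834 − 822 = 1012 kcal.
Fat: 30% × 1012 = 303.6 kcal; carbohydrate: 708.4 kcal.
Fat: 303.6 kcal ÷ 9 kcal/g = 33.7333 g.

34 g/day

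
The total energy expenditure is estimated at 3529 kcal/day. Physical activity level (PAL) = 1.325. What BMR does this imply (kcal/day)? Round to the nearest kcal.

BMR = TEE ÷ activity factor = 3529 ÷ 1.325 = 2663.3962 kcal/day.

2663 kcal/day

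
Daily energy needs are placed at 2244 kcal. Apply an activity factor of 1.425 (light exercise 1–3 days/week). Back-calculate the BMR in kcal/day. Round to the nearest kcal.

BMR = TEE ÷ activity factor = 2244 ÷ 1.425 = 1574.7368 kcal/day.

1575 kcal/day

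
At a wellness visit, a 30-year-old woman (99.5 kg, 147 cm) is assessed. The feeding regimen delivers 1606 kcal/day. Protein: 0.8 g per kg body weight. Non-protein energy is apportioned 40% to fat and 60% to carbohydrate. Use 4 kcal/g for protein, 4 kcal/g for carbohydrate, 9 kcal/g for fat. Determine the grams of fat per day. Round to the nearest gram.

Protein = 0.8 × 99.5 = 79.6 g → 79.6 × 4 = 318.4 kcal.
Non-protein calories = 1606 − 318.4 = 1287.6 kcal.
Fat: 40% × 1287.6 = 515.04 kcal; carbohydrate: 772.56 kcal.
Fat: 515.04 kcal ÷ 9 kcal/g = 57.2267 g.

57 g/day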